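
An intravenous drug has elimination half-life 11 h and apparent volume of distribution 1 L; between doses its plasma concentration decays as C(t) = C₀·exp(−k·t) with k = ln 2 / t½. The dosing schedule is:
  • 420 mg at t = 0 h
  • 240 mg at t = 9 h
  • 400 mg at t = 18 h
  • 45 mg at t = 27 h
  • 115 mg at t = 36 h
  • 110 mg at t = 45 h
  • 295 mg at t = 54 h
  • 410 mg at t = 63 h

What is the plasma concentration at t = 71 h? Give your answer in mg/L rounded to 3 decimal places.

409.373 mg/L

k = ln 2 / 11 = 0.06301 per h
Dose 1 (420 mg at t=0 h): 420·exp(−0.06301·71) = 4.789 mg/L
Dose 2 (240 mg at t=9 h): 240·exp(−0.06301·62) = 4.825 mg/L
Dose 3 (400 mg at t=18 h): 400·exp(−0.06301·53) = 14.179 mg/L
Dose 4 (45 mg at t=27 h): 45·exp(−0.06301·44) = 2.812 mg/L
Dose 5 (115 mg at t=36 h): 115·exp(−0.06301·35) = 12.673 mg/L
Dose 6 (110 mg at t=45 h): 110·exp(−0.06301·26) = 21.373 mg/L
Dose 7 (295 mg at t=54 h): 295·exp(−0.06301·17) = 101.063 mg/L
Dose 8 (410 mg at t=63 h): 410·exp(−0.06301·8) = 247.658 mg/L
C(71) = 4.789 + 4.825 + 14.179 + 2.812 + 12.673 + 21.373 + 101.063 + 247.658 = 409.373 mg/L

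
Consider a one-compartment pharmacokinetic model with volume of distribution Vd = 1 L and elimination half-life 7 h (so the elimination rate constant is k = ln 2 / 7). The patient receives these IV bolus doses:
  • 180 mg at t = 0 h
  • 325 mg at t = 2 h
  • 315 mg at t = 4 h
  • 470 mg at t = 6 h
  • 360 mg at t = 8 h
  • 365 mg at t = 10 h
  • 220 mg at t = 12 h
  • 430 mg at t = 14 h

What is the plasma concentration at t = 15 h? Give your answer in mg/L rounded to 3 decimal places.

1384.624 mg/L

k = ln 2 / 7 = 0.09902 per h
Dose 1 (180 mg at t=0 h): 180·exp(−0.09902·15) = 40.758 mg/L
Dose 2 (325 mg at t=2 h): 325·exp(−0.09902·13) = 89.707 mg/L
Dose 3 (315 mg at t=4 h): 315·exp(−0.09902·11) = 105.990 mg/L
Dose 4 (470 mg at t=6 h): 470·exp(−0.09902·9) = 192.779 mg/L
Dose 5 (360 mg at t=8 h): 360·exp(−0.09902·7) = 180.000 mg/L
Dose 6 (365 mg at t=10 h): 365·exp(−0.09902·5) = 222.470 mg/L
Dose 7 (220 mg at t=12 h): 220·exp(−0.09902·3) = 163.459 mg/L
Dose 8 (430 mg at t=14 h): 430·exp(−0.09902·1) = 389.461 mg/L
C(15) = 40.758 + 89.707 + 105.990 + 192.779 + 180.000 + 222.470 + 163.459 + 389.461 = 1384.624 mg/L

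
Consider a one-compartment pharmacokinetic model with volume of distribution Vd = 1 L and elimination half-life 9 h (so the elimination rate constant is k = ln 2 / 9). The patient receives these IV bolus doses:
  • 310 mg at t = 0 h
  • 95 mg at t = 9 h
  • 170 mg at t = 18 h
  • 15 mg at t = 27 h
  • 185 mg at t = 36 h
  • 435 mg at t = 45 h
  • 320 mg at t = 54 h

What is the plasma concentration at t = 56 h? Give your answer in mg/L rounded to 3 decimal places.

k = ln 2 / 9 = 0.07702 per h
Dose 1 (310 mg at t=0 h): 310·exp(−0.07702·56) = 4.152 mg/L
Dose 2 (95 mg at t=9 h): 95·exp(−0.07702·47) = 2.545 mg/L
Dose 3 (170 mg at t=18 h): 170·exp(−0.07702·38) = 9.108 mg/L
Dose 4 (15 mg at t=27 h): 15·exp(−0.07702·29) = 1.607 mg/L
Dose 5 (185 mg at t=36 h): 185·exp(−0.07702·20) = 39.648 mg/L
Dose 6 (435 mg at t=45 h): 435·exp(−0.07702·11) = 186.451 mg/L
Dose 7 (320 mg at t=54 h): 320·exp(−0.07702·2) = 274.318 mg/L
C(56) = 4.152 + 2.545 + 9.108 + 1.607 + 39.648 + 186.451 + 274.318 = 517.829 mg/L

517.829 mg/L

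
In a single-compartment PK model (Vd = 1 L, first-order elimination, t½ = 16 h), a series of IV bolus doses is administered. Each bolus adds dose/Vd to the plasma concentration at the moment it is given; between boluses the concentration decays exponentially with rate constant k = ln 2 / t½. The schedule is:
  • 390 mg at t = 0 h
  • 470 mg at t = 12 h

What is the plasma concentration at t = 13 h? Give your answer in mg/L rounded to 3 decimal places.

672.137 mg/L

k = ln 2 / 16 = 0.04332 per h
Dose 1 (390 mg at t=0 h): 390·exp(−0.04332·13) = 222.064 mg/L
Dose 2 (470 mg at t=12 h): 470·exp(−0.04332·1) = 450.074 mg/L
C(13) = 222.064 + 450.074 = 672.137 mg/L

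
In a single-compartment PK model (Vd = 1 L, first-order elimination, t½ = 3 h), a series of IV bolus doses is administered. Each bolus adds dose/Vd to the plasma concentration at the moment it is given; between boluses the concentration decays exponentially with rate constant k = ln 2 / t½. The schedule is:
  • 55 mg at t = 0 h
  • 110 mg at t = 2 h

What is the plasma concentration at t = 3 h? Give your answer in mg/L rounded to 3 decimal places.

114.807 mg/L

k = ln 2 / 3 = 0.23105 per h
Dose 1 (55 mg at t=0 h): 55·exp(−0.23105·3) = 27.500 mg/L
Dose 2 (110 mg at t=2 h): 110·exp(−0.23105·1) = 87.307 mg/L
C(3) = 27.500 + 87.307 = 114.807 mg/L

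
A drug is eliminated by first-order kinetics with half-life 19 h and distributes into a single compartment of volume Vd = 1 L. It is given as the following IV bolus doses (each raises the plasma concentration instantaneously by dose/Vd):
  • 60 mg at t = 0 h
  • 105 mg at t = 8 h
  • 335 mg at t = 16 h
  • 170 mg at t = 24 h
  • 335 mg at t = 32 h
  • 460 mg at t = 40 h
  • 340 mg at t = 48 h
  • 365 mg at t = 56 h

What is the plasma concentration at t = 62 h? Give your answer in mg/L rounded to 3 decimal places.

k = ln 2 / 19 = 0.03648 per h
Dose 1 (60 mg at t=0 h): 60·exp(−0.03648·62) = 6.249 mg/L
Dose 2 (105 mg at t=8 h): 105·exp(−0.03648·54) = 14.643 mg/L
Dose 3 (335 mg at t=16 h): 335·exp(−0.03648·46) = 62.551 mg/L
Dose 4 (170 mg at t=24 h): 170·exp(−0.03648·38) = 42.500 mg/L
Dose 5 (335 mg at t=32 h): 335·exp(−0.03648·30) = 112.133 mg/L
Dose 6 (460 mg at t=40 h): 460·exp(−0.03648·22) = 206.156 mg/L
Dose 7 (340 mg at t=48 h): 340·exp(−0.03648·14) = 204.017 mg/L
Dose 8 (365 mg at t=56 h): 365·exp(−0.03648·6) = 293.245 mg/L
C(62) = 6.249 + 14.643 + 62.551 + 42.500 + 112.133 + 206.156 + 204.017 + 293.245 = 941.496 mg/L

941.496 mg/L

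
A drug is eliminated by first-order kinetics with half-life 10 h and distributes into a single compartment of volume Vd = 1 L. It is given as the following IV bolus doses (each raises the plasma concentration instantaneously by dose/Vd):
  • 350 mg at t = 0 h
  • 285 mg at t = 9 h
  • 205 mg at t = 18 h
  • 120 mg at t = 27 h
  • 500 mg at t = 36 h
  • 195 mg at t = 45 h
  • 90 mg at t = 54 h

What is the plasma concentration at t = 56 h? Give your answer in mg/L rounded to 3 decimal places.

343.296 mg/L

k = ln 2 / 10 = 0.06931 per h
Dose 1 (350 mg at t=0 h): 350·exp(−0.06931·56) = 7.216 mg/L
Dose 2 (285 mg at t=9 h): 285·exp(−0.06931·47) = 10.965 mg/L
Dose 3 (205 mg at t=18 h): 205·exp(−0.06931·38) = 14.718 mg/L
Dose 4 (120 mg at t=27 h): 120·exp(−0.06931·29) = 16.077 mg/L
Dose 5 (500 mg at t=36 h): 500·exp(−0.06931·20) = 125.000 mg/L
Dose 6 (195 mg at t=45 h): 195·exp(−0.06931·11) = 90.971 mg/L
Dose 7 (90 mg at t=54 h): 90·exp(−0.06931·2) = 78.350 mg/L
C(56) = 7.216 + 10.965 + 14.718 + 16.077 + 125.000 + 90.971 + 78.350 = 343.296 mg/L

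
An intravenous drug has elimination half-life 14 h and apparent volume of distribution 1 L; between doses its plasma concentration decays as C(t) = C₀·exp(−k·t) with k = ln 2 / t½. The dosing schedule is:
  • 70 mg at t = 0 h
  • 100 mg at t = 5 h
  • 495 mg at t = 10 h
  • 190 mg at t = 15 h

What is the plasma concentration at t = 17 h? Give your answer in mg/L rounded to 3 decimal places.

k = ln 2 / 14 = 0.04951 per h
Dose 1 (70 mg at t=0 h): 70·exp(−0.04951·17) = 30.169 mg/L
Dose 2 (100 mg at t=5 h): 100·exp(−0.04951·12) = 55.204 mg/L
Dose 3 (495 mg at t=10 h): 495·exp(−0.04951·7) = 350.018 mg/L
Dose 4 (190 mg at t=15 h): 190·exp(−0.04951·2) = 172.087 mg/L
C(17) = 30.169 + 55.204 + 350.018 + 172.087 = 607.479 mg/L

607.479 mg/L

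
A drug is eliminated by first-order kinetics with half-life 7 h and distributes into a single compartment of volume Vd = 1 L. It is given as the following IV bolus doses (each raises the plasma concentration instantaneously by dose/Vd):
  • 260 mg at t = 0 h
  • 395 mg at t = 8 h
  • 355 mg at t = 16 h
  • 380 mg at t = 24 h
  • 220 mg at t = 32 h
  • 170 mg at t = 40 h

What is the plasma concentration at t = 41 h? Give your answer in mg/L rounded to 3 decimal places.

k = ln 2 / 7 = 0.09902 per h
Dose 1 (260 mg at t=0 h): 260·exp(−0.09902·41) = 4.485 mg/L
Dose 2 (395 mg at t=8 h): 395·exp(−0.09902·33) = 15.047 mg/L
Dose 3 (355 mg at t=16 h): 355·exp(−0.09902·25) = 29.862 mg/L
Dose 4 (380 mg at t=24 h): 380·exp(−0.09902·17) = 70.585 mg/L
Dose 5 (220 mg at t=32 h): 220·exp(−0.09902·9) = 90.237 mg/L
Dose 6 (170 mg at t=40 h): 170·exp(−0.09902·1) = 153.973 mg/L
C(41) = 4.485 + 15.047 + 29.862 + 70.585 + 90.237 + 153.973 = 364.189 mg/L

364.189 mg/L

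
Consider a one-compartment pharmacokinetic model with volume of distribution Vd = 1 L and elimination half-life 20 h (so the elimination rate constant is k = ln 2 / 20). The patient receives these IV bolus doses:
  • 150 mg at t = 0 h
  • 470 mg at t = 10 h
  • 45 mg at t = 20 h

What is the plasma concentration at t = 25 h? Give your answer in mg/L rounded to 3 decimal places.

k = ln 2 / 20 = 0.03466 per h
Dose 1 (150 mg at t=0 h): 150·exp(−0.03466·25) = 63.067 mg/L
Dose 2 (470 mg at t=10 h): 470·exp(−0.03466·15) = 279.464 mg/L
Dose 3 (45 mg at t=20 h): 45·exp(−0.03466·5) = 37.840 mg/L
C(25) = 63.067 + 279.464 + 37.840 = 380.371 mg/L

380.371 mg/L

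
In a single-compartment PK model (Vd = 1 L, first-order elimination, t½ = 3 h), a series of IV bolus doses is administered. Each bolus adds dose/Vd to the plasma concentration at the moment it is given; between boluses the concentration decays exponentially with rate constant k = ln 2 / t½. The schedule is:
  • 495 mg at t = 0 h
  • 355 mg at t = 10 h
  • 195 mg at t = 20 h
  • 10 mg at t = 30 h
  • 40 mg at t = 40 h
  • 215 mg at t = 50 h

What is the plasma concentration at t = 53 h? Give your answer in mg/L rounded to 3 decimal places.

109.648 mg/L

k = ln 2 / 3 = 0.23105 per h
Dose 1 (495 mg at t=0 h): 495·exp(−0.23105·53) = 0.002 mg/L
Dose 2 (355 mg at t=10 h): 355·exp(−0.23105·43) = 0.017 mg/L
Dose 3 (195 mg at t=20 h): 195·exp(−0.23105·33) = 0.095 mg/L
Dose 4 (10 mg at t=30 h): 10·exp(−0.23105·23) = 0.049 mg/L
Dose 5 (40 mg at t=40 h): 40·exp(−0.23105·13) = 1.984 mg/L
Dose 6 (215 mg at t=50 h): 215·exp(−0.23105·3) = 107.500 mg/L
C(53) = 0.002 + 0.017 + 0.095 + 0.049 + 1.984 + 107.500 = 109.648 mg/L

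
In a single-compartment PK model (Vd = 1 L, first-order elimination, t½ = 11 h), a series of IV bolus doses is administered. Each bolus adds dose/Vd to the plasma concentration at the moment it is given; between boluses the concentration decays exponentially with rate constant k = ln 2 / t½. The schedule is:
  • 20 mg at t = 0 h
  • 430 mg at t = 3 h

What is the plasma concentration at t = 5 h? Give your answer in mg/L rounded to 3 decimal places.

k = ln 2 / 11 = 0.06301 per h
Dose 1 (20 mg at t=0 h): 20·exp(−0.06301·5) = 14.595 mg/L
Dose 2 (430 mg at t=3 h): 430·exp(−0.06301·2) = 379.084 mg/L
C(5) = 14.595 + 379.084 = 393.679 mg/L

393.679 mg/L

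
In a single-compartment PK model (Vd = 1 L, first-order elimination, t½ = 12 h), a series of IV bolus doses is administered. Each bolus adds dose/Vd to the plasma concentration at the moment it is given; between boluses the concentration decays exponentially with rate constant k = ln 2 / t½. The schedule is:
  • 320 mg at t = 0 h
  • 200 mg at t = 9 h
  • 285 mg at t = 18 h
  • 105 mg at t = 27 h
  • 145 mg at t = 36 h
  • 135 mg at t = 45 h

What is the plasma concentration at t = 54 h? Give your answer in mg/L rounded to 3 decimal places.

218.242 mg/L

k = ln 2 / 12 = 0.05776 per h
Dose 1 (320 mg at t=0 h): 320·exp(−0.05776·54) = 14.142 mg/L
Dose 2 (200 mg at t=9 h): 200·exp(−0.05776·45) = 14.865 mg/L
Dose 3 (285 mg at t=18 h): 285·exp(−0.05776·36) = 35.625 mg/L
Dose 4 (105 mg at t=27 h): 105·exp(−0.05776·27) = 22.074 mg/L
Dose 5 (145 mg at t=36 h): 145·exp(−0.05776·18) = 51.265 mg/L
Dose 6 (135 mg at t=45 h): 135·exp(−0.05776·9) = 80.271 mg/L
C(54) = 14.142 + 14.865 + 35.625 + 22.074 + 51.265 + 80.271 = 218.242 mg/L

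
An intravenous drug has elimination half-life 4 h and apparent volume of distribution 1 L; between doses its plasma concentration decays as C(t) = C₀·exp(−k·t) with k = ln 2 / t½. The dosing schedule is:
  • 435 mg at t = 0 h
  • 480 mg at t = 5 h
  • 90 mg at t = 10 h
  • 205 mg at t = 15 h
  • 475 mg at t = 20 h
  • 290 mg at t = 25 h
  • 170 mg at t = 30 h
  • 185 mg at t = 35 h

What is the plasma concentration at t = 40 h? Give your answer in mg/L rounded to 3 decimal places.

k = ln 2 / 4 = 0.17329 per h
Dose 1 (435 mg at t=0 h): 435·exp(−0.17329·40) = 0.425 mg/L
Dose 2 (480 mg at t=5 h): 480·exp(−0.17329·35) = 1.115 mg/L
Dose 3 (90 mg at t=10 h): 90·exp(−0.17329·30) = 0.497 mg/L
Dose 4 (205 mg at t=15 h): 205·exp(−0.17329·25) = 2.693 mg/L
Dose 5 (475 mg at t=20 h): 475·exp(−0.17329·20) = 14.844 mg/L
Dose 6 (290 mg at t=25 h): 290·exp(−0.17329·15) = 21.554 mg/L
Dose 7 (170 mg at t=30 h): 170·exp(−0.17329·10) = 30.052 mg/L
Dose 8 (185 mg at t=35 h): 185·exp(−0.17329·5) = 77.783 mg/L
C(40) = 0.425 + 1.115 + 0.497 + 2.693 + 14.844 + 21.554 + 30.052 + 77.783 = 148.963 mg/L

148.963 mg/L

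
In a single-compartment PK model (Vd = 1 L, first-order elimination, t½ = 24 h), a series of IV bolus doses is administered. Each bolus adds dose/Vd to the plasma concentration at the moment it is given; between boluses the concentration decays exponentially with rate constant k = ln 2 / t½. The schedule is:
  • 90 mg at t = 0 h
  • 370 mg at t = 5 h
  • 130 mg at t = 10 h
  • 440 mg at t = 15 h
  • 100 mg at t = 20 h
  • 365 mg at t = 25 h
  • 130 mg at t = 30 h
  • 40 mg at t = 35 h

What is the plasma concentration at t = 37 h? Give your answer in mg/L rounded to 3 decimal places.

933.692 mg/L

k = ln 2 / 24 = 0.02888 per h
Dose 1 (90 mg at t=0 h): 90·exp(−0.02888·37) = 30.914 mg/L
Dose 2 (370 mg at t=5 h): 370·exp(−0.02888·32) = 146.835 mg/L
Dose 3 (130 mg at t=10 h): 130·exp(−0.02888·27) = 59.605 mg/L
Dose 4 (440 mg at t=15 h): 440·exp(−0.02888·22) = 233.082 mg/L
Dose 5 (100 mg at t=20 h): 100·exp(−0.02888·17) = 61.203 mg/L
Dose 6 (365 mg at t=25 h): 365·exp(−0.02888·12) = 258.094 mg/L
Dose 7 (130 mg at t=30 h): 130·exp(−0.02888·7) = 106.205 mg/L
Dose 8 (40 mg at t=35 h): 40·exp(−0.02888·2) = 37.755 mg/L
C(37) = 30.914 + 146.835 + 59.605 + 233.082 + 61.203 + 258.094 + 106.205 + 37.755 = 933.692 mg/L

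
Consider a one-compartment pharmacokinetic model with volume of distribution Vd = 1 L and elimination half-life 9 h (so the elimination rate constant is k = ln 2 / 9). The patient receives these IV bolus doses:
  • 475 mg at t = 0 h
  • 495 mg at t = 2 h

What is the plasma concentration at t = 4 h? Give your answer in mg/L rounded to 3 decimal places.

k = ln 2 / 9 = 0.07702 per h
Dose 1 (475 mg at t=0 h): 475·exp(−0.07702·4) = 349.062 mg/L
Dose 2 (495 mg at t=2 h): 495·exp(−0.07702·2) = 424.336 mg/L
C(4) = 349.062 + 424.336 = 773.398 mg/L

773.398 mg/L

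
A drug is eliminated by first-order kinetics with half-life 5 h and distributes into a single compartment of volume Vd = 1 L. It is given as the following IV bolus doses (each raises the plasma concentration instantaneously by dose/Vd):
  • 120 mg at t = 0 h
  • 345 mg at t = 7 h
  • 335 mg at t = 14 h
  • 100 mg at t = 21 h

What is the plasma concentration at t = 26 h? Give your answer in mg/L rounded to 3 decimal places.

141.504 mg/L

k = ln 2 / 5 = 0.13863 per h
Dose 1 (120 mg at t=0 h): 120·exp(−0.13863·26) = 3.265 mg/L
Dose 2 (345 mg at t=7 h): 345·exp(−0.13863·19) = 24.769 mg/L
Dose 3 (335 mg at t=14 h): 335·exp(−0.13863·12) = 63.471 mg/L
Dose 4 (100 mg at t=21 h): 100·exp(−0.13863·5) = 50.000 mg/L
C(26) = 3.265 + 24.769 + 63.471 + 50.000 = 141.504 mg/L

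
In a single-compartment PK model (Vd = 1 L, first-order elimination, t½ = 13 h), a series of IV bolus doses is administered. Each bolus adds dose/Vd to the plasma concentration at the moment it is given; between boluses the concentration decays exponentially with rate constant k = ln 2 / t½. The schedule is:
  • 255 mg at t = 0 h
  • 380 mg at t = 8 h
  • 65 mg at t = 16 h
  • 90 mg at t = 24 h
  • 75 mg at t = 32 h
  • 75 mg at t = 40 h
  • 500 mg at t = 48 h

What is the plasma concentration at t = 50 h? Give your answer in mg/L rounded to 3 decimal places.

k = ln 2 / 13 = 0.05332 per h
Dose 1 (255 mg at t=0 h): 255·exp(−0.05332·50) = 17.731 mg/L
Dose 2 (380 mg at t=8 h): 380·exp(−0.05332·42) = 40.479 mg/L
Dose 3 (65 mg at t=16 h): 65·exp(−0.05332·34) = 10.607 mg/L
Dose 4 (90 mg at t=24 h): 90·exp(−0.05332·26) = 22.500 mg/L
Dose 5 (75 mg at t=32 h): 75·exp(−0.05332·18) = 28.724 mg/L
Dose 6 (75 mg at t=40 h): 75·exp(−0.05332·10) = 44.005 mg/L
Dose 7 (500 mg at t=48 h): 500·exp(−0.05332·2) = 449.425 mg/L
C(50) = 17.731 + 40.479 + 10.607 + 22.500 + 28.724 + 44.005 + 449.425 = 613.471 mg/L

613.471 mg/L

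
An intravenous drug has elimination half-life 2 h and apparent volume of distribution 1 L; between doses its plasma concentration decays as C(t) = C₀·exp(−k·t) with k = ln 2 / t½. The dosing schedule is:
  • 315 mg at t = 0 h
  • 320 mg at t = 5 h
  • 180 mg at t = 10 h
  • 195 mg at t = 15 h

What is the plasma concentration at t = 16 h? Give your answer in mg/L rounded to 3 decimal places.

k = ln 2 / 2 = 0.34657 per h
Dose 1 (315 mg at t=0 h): 315·exp(−0.34657·16) = 1.230 mg/L
Dose 2 (320 mg at t=5 h): 320·exp(−0.34657·11) = 7.071 mg/L
Dose 3 (180 mg at t=10 h): 180·exp(−0.34657·6) = 22.500 mg/L
Dose 4 (195 mg at t=15 h): 195·exp(−0.34657·1) = 137.886 mg/L
C(16) = 1.230 + 7.071 + 22.500 + 137.886 = 168.687 mg/L

168.687 mg/L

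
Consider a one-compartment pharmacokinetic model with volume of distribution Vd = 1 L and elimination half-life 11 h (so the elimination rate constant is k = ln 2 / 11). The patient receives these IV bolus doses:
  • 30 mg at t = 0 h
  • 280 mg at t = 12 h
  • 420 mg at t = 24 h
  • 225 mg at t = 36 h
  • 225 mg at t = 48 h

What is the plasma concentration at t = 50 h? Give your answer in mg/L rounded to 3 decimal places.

399.912 mg/L

k = ln 2 / 11 = 0.06301 per h
Dose 1 (30 mg at t=0 h): 30·exp(−0.06301·50) = 1.285 mg/L
Dose 2 (280 mg at t=12 h): 280·exp(−0.06301·38) = 25.541 mg/L
Dose 3 (420 mg at t=24 h): 420·exp(−0.06301·26) = 81.606 mg/L
Dose 4 (225 mg at t=36 h): 225·exp(−0.06301·14) = 93.122 mg/L
Dose 5 (225 mg at t=48 h): 225·exp(−0.06301·2) = 198.358 mg/L
C(50) = 1.285 + 25.541 + 81.606 + 93.122 + 198.358 = 399.912 mg/L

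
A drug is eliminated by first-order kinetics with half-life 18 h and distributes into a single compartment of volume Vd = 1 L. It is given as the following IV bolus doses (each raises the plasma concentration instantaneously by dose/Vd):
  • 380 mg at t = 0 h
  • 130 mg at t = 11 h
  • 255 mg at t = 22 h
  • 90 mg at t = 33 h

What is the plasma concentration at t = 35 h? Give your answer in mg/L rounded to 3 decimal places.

k = ln 2 / 18 = 0.03851 per h
Dose 1 (380 mg at t=0 h): 380·exp(−0.03851·35) = 98.730 mg/L
Dose 2 (130 mg at t=11 h): 130·exp(−0.03851·24) = 51.591 mg/L
Dose 3 (255 mg at t=22 h): 255·exp(−0.03851·13) = 154.572 mg/L
Dose 4 (90 mg at t=33 h): 90·exp(−0.03851·2) = 83.329 mg/L
C(35) = 98.730 + 51.591 + 154.572 + 83.329 = 388.220 mg/L

388.220 mg/L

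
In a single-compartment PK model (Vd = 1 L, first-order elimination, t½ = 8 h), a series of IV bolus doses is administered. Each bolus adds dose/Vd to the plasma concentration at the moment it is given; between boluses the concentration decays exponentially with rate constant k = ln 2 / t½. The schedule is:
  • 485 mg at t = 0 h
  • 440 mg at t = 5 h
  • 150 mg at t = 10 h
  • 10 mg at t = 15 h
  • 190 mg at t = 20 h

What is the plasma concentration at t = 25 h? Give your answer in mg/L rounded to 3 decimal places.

k = ln 2 / 8 = 0.08664 per h
Dose 1 (485 mg at t=0 h): 485·exp(−0.08664·25) = 55.593 mg/L
Dose 2 (440 mg at t=5 h): 440·exp(−0.08664·20) = 77.782 mg/L
Dose 3 (150 mg at t=10 h): 150·exp(−0.08664·15) = 40.894 mg/L
Dose 4 (10 mg at t=15 h): 10·exp(−0.08664·10) = 4.204 mg/L
Dose 5 (190 mg at t=20 h): 190·exp(−0.08664·5) = 123.200 mg/L
C(25) = 55.593 + 77.782 + 40.894 + 4.204 + 123.200 = 301.673 mg/L

301.673 mg/L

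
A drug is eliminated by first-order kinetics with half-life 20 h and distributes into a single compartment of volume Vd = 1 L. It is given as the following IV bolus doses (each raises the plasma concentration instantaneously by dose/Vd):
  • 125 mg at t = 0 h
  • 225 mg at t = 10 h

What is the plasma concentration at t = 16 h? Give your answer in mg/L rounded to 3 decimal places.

k = ln 2 / 20 = 0.03466 per h
Dose 1 (125 mg at t=0 h): 125·exp(−0.03466·16) = 71.794 mg/L
Dose 2 (225 mg at t=10 h): 225·exp(−0.03466·6) = 182.757 mg/L
C(16) = 71.794 + 182.757 = 254.550 mg/L

254.550 mg/L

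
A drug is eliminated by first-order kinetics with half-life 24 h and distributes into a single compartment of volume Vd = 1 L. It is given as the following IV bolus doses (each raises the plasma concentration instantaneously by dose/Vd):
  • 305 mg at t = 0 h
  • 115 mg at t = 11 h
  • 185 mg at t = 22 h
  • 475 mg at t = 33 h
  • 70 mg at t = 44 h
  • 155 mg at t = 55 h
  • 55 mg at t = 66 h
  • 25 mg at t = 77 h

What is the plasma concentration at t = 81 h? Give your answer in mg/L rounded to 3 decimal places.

352.170 mg/L

k = ln 2 / 24 = 0.02888 per h
Dose 1 (305 mg at t=0 h): 305·exp(−0.02888·81) = 29.398 mg/L
Dose 2 (115 mg at t=11 h): 115·exp(−0.02888·70) = 15.230 mg/L
Dose 3 (185 mg at t=22 h): 185·exp(−0.02888·59) = 33.662 mg/L
Dose 4 (475 mg at t=33 h): 475·exp(−0.02888·48) = 118.750 mg/L
Dose 5 (70 mg at t=44 h): 70·exp(−0.02888·37) = 24.044 mg/L
Dose 6 (155 mg at t=55 h): 155·exp(−0.02888·26) = 73.150 mg/L
Dose 7 (55 mg at t=66 h): 55·exp(−0.02888·15) = 35.663 mg/L
Dose 8 (25 mg at t=77 h): 25·exp(−0.02888·4) = 22.272 mg/L
C(81) = 29.398 + 15.230 + 33.662 + 118.750 + 24.044 + 73.150 + 35.663 + 22.272 = 352.170 mg/L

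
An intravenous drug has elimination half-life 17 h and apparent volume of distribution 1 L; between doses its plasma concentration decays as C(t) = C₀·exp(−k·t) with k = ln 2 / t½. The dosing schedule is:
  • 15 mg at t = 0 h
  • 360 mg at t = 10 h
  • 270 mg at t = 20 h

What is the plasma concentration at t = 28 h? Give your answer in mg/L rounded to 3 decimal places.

k = ln 2 / 17 = 0.04077 per h
Dose 1 (15 mg at t=0 h): 15·exp(−0.04077·28) = 4.789 mg/L
Dose 2 (360 mg at t=10 h): 360·exp(−0.04077·18) = 172.808 mg/L
Dose 3 (270 mg at t=20 h): 270·exp(−0.04077·8) = 194.851 mg/L
C(28) = 4.789 + 172.808 + 194.851 = 372.449 mg/L

372.449 mg/L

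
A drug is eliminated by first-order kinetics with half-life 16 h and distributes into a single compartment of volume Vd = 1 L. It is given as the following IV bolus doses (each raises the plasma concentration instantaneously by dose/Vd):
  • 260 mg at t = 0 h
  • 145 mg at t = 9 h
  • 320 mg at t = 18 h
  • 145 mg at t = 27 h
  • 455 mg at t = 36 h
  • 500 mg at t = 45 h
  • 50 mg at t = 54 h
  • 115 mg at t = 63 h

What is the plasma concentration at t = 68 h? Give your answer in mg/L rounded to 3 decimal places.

504.364 mg/L

k = ln 2 / 16 = 0.04332 per h
Dose 1 (260 mg at t=0 h): 260·exp(−0.04332·68) = 13.665 mg/L
Dose 2 (145 mg at t=9 h): 145·exp(−0.04332·59) = 11.254 mg/L
Dose 3 (320 mg at t=18 h): 320·exp(−0.04332·50) = 36.680 mg/L
Dose 4 (145 mg at t=27 h): 145·exp(−0.04332·41) = 24.546 mg/L
Dose 5 (455 mg at t=36 h): 455·exp(−0.04332·32) = 113.750 mg/L
Dose 6 (500 mg at t=45 h): 500·exp(−0.04332·23) = 184.603 mg/L
Dose 7 (50 mg at t=54 h): 50·exp(−0.04332·14) = 27.263 mg/L
Dose 8 (115 mg at t=63 h): 115·exp(−0.04332·5) = 92.603 mg/L
C(68) = 13.665 + 11.254 + 36.680 + 24.546 + 113.750 + 184.603 + 27.263 + 92.603 = 504.364 mg/L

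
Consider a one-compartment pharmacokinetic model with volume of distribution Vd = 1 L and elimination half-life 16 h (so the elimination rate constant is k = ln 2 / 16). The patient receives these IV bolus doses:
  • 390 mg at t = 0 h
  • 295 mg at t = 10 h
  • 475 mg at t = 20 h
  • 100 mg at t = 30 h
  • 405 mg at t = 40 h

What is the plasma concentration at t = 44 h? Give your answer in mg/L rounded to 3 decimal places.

688.629 mg/L

k = ln 2 / 16 = 0.04332 per h
Dose 1 (390 mg at t=0 h): 390·exp(−0.04332·44) = 57.974 mg/L
Dose 2 (295 mg at t=10 h): 295·exp(−0.04332·34) = 67.629 mg/L
Dose 3 (475 mg at t=20 h): 475·exp(−0.04332·24) = 167.938 mg/L
Dose 4 (100 mg at t=30 h): 100·exp(−0.04332·14) = 54.525 mg/L
Dose 5 (405 mg at t=40 h): 405·exp(−0.04332·4) = 340.563 mg/L
C(44) = 57.974 + 67.629 + 167.938 + 54.525 + 340.563 = 688.629 mg/L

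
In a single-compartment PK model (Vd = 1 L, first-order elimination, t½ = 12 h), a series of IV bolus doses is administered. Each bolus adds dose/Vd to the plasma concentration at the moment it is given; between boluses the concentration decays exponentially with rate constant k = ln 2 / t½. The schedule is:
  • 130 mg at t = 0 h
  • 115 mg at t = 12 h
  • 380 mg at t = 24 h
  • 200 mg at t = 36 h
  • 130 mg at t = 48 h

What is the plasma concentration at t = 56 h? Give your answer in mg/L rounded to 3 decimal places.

k = ln 2 / 12 = 0.05776 per h
Dose 1 (130 mg at t=0 h): 130·exp(−0.05776·56) = 5.118 mg/L
Dose 2 (115 mg at t=12 h): 115·exp(−0.05776·44) = 9.056 mg/L
Dose 3 (380 mg at t=24 h): 380·exp(−0.05776·32) = 59.846 mg/L
Dose 4 (200 mg at t=36 h): 200·exp(−0.05776·20) = 62.996 mg/L
Dose 5 (130 mg at t=48 h): 130·exp(−0.05776·8) = 81.895 mg/L
C(56) = 5.118 + 9.056 + 59.846 + 62.996 + 81.895 = 218.911 mg/L

218.911 mg/L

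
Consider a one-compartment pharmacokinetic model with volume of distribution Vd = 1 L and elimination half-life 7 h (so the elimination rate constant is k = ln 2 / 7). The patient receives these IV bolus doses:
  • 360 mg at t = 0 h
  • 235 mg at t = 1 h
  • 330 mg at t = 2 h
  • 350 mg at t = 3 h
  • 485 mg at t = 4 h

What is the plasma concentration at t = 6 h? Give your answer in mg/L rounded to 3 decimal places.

1221.955 mg/L

k = ln 2 / 7 = 0.09902 per h
Dose 1 (360 mg at t=0 h): 360·exp(−0.09902·6) = 198.736 mg/L
Dose 2 (235 mg at t=1 h): 235·exp(−0.09902·5) = 143.234 mg/L
Dose 3 (330 mg at t=2 h): 330·exp(−0.09902·4) = 222.074 mg/L
Dose 4 (350 mg at t=3 h): 350·exp(−0.09902·3) = 260.049 mg/L
Dose 5 (485 mg at t=4 h): 485·exp(−0.09902·2) = 397.863 mg/L
C(6) = 198.736 + 143.234 + 222.074 + 260.049 + 397.863 = 1221.955 mg/L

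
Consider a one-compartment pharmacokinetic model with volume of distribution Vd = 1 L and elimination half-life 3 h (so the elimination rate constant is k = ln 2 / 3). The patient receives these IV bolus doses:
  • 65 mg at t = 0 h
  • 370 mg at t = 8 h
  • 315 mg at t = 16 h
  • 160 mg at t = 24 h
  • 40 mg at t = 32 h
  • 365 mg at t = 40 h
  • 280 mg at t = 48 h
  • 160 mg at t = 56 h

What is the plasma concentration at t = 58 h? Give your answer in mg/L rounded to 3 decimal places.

134.460 mg/L

k = ln 2 / 3 = 0.23105 per h
Dose 1 (65 mg at t=0 h): 65·exp(−0.23105·58) = 0.000 mg/L
Dose 2 (370 mg at t=8 h): 370·exp(−0.23105·50) = 0.004 mg/L
Dose 3 (315 mg at t=16 h): 315·exp(−0.23105·42) = 0.019 mg/L
Dose 4 (160 mg at t=24 h): 160·exp(−0.23105·34) = 0.062 mg/L
Dose 5 (40 mg at t=32 h): 40·exp(−0.23105·26) = 0.098 mg/L
Dose 6 (365 mg at t=40 h): 365·exp(−0.23105·18) = 5.703 mg/L
Dose 7 (280 mg at t=48 h): 280·exp(−0.23105·10) = 27.780 mg/L
Dose 8 (160 mg at t=56 h): 160·exp(−0.23105·2) = 100.794 mg/L
C(58) = 0.000 + 0.004 + 0.019 + 0.062 + 0.098 + 5.703 + 27.780 + 100.794 = 134.460 mg/L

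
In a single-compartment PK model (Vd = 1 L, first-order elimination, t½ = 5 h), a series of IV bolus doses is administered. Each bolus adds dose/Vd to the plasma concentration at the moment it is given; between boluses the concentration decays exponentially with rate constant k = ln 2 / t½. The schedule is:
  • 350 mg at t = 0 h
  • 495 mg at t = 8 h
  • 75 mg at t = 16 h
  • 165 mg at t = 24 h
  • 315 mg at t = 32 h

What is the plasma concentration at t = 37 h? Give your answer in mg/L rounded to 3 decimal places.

199.752 mg/L

k = ln 2 / 5 = 0.13863 per h
Dose 1 (350 mg at t=0 h): 350·exp(−0.13863·37) = 2.072 mg/L
Dose 2 (495 mg at t=8 h): 495·exp(−0.13863·29) = 8.884 mg/L
Dose 3 (75 mg at t=16 h): 75·exp(−0.13863·21) = 4.081 mg/L
Dose 4 (165 mg at t=24 h): 165·exp(−0.13863·13) = 27.215 mg/L
Dose 5 (315 mg at t=32 h): 315·exp(−0.13863·5) = 157.500 mg/L
C(37) = 2.072 + 8.884 + 4.081 + 27.215 + 157.500 = 199.752 mg/L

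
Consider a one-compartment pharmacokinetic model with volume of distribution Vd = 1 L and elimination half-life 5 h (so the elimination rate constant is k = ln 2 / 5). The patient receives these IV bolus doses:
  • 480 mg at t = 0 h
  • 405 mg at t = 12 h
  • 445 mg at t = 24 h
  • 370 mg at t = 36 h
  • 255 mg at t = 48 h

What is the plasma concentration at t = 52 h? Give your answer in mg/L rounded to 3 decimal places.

197.834 mg/L

k = ln 2 / 5 = 0.13863 per h
Dose 1 (480 mg at t=0 h): 480·exp(−0.13863·52) = 0.355 mg/L
Dose 2 (405 mg at t=12 h): 405·exp(−0.13863·40) = 1.582 mg/L
Dose 3 (445 mg at t=24 h): 445·exp(−0.13863·28) = 9.175 mg/L
Dose 4 (370 mg at t=36 h): 370·exp(−0.13863·16) = 40.263 mg/L
Dose 5 (255 mg at t=48 h): 255·exp(−0.13863·4) = 146.459 mg/L
C(52) = 0.355 + 1.582 + 9.175 + 40.263 + 146.459 = 197.834 mg/L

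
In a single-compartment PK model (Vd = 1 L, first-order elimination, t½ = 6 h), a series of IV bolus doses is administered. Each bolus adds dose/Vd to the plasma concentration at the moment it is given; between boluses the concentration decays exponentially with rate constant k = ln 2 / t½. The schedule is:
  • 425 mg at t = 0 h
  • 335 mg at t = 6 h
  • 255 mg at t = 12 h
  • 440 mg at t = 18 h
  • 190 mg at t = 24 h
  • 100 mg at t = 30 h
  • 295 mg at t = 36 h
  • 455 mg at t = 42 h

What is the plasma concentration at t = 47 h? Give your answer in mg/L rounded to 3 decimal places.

390.209 mg/L

k = ln 2 / 6 = 0.11552 per h
Dose 1 (425 mg at t=0 h): 425·exp(−0.11552·47) = 1.863 mg/L
Dose 2 (335 mg at t=6 h): 335·exp(−0.11552·41) = 2.938 mg/L
Dose 3 (255 mg at t=12 h): 255·exp(−0.11552·35) = 4.472 mg/L
Dose 4 (440 mg at t=18 h): 440·exp(−0.11552·29) = 15.434 mg/L
Dose 5 (190 mg at t=24 h): 190·exp(−0.11552·23) = 13.329 mg/L
Dose 6 (100 mg at t=30 h): 100·exp(−0.11552·17) = 14.031 mg/L
Dose 7 (295 mg at t=36 h): 295·exp(−0.11552·11) = 82.782 mg/L
Dose 8 (455 mg at t=42 h): 455·exp(−0.11552·5) = 255.360 mg/L
C(47) = 1.863 + 2.938 + 4.472 + 15.434 + 13.329 + 14.031 + 82.782 + 255.360 = 390.209 mg/L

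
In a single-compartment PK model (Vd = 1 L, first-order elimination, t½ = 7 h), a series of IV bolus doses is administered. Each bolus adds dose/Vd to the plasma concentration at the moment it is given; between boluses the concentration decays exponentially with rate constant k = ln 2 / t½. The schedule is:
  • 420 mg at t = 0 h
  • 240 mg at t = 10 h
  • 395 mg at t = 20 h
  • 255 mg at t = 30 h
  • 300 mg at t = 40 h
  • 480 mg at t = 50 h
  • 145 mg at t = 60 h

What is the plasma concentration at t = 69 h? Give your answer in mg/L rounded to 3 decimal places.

k = ln 2 / 7 = 0.09902 per h
Dose 1 (420 mg at t=0 h): 420·exp(−0.09902·69) = 0.453 mg/L
Dose 2 (240 mg at t=10 h): 240·exp(−0.09902·59) = 0.697 mg/L
Dose 3 (395 mg at t=20 h): 395·exp(−0.09902·49) = 3.086 mg/L
Dose 4 (255 mg at t=30 h): 255·exp(−0.09902·39) = 5.363 mg/L
Dose 5 (300 mg at t=40 h): 300·exp(−0.09902·29) = 16.982 mg/L
Dose 6 (480 mg at t=50 h): 480·exp(−0.09902·19) = 73.141 mg/L
Dose 7 (145 mg at t=60 h): 145·exp(−0.09902·9) = 59.474 mg/L
C(69) = 0.453 + 0.697 + 3.086 + 5.363 + 16.982 + 73.141 + 59.474 = 159.195 mg/L

159.195 mg/L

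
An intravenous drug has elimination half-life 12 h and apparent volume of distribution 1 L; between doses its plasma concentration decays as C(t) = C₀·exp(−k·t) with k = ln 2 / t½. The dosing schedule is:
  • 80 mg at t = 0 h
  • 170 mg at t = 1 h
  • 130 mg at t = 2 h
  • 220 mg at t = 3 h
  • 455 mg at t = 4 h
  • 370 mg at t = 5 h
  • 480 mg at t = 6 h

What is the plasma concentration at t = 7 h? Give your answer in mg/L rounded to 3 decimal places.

1610.906 mg/L

k = ln 2 / 12 = 0.05776 per h
Dose 1 (80 mg at t=0 h): 80·exp(−0.05776·7) = 53.394 mg/L
Dose 2 (170 mg at t=1 h): 170·exp(−0.05776·6) = 120.208 mg/L
Dose 3 (130 mg at t=2 h): 130·exp(−0.05776·5) = 97.390 mg/L
Dose 4 (220 mg at t=3 h): 220·exp(−0.05776·4) = 174.614 mg/L
Dose 5 (455 mg at t=4 h): 455·exp(−0.05776·3) = 382.608 mg/L
Dose 6 (370 mg at t=5 h): 370·exp(−0.05776·2) = 329.633 mg/L
Dose 7 (480 mg at t=6 h): 480·exp(−0.05776·1) = 453.060 mg/L
C(7) = 53.394 + 120.208 + 97.390 + 174.614 + 382.608 + 329.633 + 453.060 = 1610.906 mg/L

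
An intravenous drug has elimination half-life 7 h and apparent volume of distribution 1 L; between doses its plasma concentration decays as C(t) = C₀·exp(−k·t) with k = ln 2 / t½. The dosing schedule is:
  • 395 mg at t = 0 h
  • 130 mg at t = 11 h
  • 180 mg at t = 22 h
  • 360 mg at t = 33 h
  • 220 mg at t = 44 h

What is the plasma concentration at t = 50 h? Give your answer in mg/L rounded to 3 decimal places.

k = ln 2 / 7 = 0.09902 per h
Dose 1 (395 mg at t=0 h): 395·exp(−0.09902·50) = 2.795 mg/L
Dose 2 (130 mg at t=11 h): 130·exp(−0.09902·39) = 2.734 mg/L
Dose 3 (180 mg at t=22 h): 180·exp(−0.09902·28) = 11.250 mg/L
Dose 4 (360 mg at t=33 h): 360·exp(−0.09902·17) = 66.870 mg/L
Dose 5 (220 mg at t=44 h): 220·exp(−0.09902·6) = 121.450 mg/L
C(50) = 2.795 + 2.734 + 11.250 + 66.870 + 121.450 = 205.098 mg/L

205.098 mg/L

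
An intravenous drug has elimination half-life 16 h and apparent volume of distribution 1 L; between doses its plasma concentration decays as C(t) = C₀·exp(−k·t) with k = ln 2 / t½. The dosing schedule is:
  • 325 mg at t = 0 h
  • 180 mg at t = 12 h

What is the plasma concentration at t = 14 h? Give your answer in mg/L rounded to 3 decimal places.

k = ln 2 / 16 = 0.04332 per h
Dose 1 (325 mg at t=0 h): 325·exp(−0.04332·14) = 177.208 mg/L
Dose 2 (180 mg at t=12 h): 180·exp(−0.04332·2) = 165.061 mg/L
C(14) = 177.208 + 165.061 = 342.268 mg/L

342.268 mg/L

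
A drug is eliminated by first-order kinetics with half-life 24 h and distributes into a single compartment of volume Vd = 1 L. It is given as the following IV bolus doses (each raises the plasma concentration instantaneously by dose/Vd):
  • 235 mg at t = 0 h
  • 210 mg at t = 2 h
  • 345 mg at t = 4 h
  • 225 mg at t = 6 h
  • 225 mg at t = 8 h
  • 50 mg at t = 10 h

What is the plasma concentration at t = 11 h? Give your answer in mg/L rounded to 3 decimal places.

k = ln 2 / 24 = 0.02888 per h
Dose 1 (235 mg at t=0 h): 235·exp(−0.02888·11) = 171.039 mg/L
Dose 2 (210 mg at t=2 h): 210·exp(−0.02888·9) = 161.932 mg/L
Dose 3 (345 mg at t=4 h): 345·exp(−0.02888·7) = 281.850 mg/L
Dose 4 (225 mg at t=6 h): 225·exp(−0.02888·5) = 194.746 mg/L
Dose 5 (225 mg at t=8 h): 225·exp(−0.02888·3) = 206.326 mg/L
Dose 6 (50 mg at t=10 h): 50·exp(−0.02888·1) = 48.577 mg/L
C(11) = 171.039 + 161.932 + 281.850 + 194.746 + 206.326 + 48.577 = 1064.470 mg/L

1064.470 mg/L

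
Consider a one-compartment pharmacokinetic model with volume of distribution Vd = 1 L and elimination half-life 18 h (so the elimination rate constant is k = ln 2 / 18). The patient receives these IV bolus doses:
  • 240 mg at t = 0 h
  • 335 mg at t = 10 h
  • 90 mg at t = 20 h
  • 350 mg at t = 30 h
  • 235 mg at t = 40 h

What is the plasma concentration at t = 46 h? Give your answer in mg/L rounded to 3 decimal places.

533.173 mg/L

k = ln 2 / 18 = 0.03851 per h
Dose 1 (240 mg at t=0 h): 240·exp(−0.03851·46) = 40.824 mg/L
Dose 2 (335 mg at t=10 h): 335·exp(−0.03851·36) = 83.750 mg/L
Dose 3 (90 mg at t=20 h): 90·exp(−0.03851·26) = 33.069 mg/L
Dose 4 (350 mg at t=30 h): 350·exp(−0.03851·16) = 189.010 mg/L
Dose 5 (235 mg at t=40 h): 235·exp(−0.03851·6) = 186.520 mg/L
C(46) = 40.824 + 83.750 + 33.069 + 189.010 + 186.520 = 533.173 mg/L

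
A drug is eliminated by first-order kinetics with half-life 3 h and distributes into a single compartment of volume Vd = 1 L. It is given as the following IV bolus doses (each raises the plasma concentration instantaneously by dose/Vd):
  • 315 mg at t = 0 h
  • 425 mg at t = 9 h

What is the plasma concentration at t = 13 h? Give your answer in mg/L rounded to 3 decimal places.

k = ln 2 / 3 = 0.23105 per h
Dose 1 (315 mg at t=0 h): 315·exp(−0.23105·13) = 15.626 mg/L
Dose 2 (425 mg at t=9 h): 425·exp(−0.23105·4) = 168.661 mg/L
C(13) = 15.626 + 168.661 = 184.287 mg/L

184.287 mg/L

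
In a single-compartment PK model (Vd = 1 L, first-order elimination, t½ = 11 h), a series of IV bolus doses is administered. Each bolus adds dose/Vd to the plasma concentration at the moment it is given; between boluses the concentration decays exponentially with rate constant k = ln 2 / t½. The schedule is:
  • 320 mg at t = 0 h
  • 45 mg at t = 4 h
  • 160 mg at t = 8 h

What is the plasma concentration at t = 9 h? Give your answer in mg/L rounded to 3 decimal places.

364.557 mg/L

k = ln 2 / 11 = 0.06301 per h
Dose 1 (320 mg at t=0 h): 320·exp(−0.06301·9) = 181.490 mg/L
Dose 2 (45 mg at t=4 h): 45·exp(−0.06301·5) = 32.838 mg/L
Dose 3 (160 mg at t=8 h): 160·exp(−0.06301·1) = 150.229 mg/L
C(9) = 181.490 + 32.838 + 150.229 = 364.557 mg/L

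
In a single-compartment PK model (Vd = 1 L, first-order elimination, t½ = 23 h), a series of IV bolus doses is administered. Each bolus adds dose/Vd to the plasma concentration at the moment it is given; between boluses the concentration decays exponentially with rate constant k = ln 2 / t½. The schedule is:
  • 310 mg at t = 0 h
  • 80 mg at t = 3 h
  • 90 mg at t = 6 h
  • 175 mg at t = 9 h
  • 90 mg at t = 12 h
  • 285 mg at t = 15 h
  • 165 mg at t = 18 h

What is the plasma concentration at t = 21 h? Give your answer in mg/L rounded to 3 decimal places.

k = ln 2 / 23 = 0.03014 per h
Dose 1 (310 mg at t=0 h): 310·exp(−0.03014·21) = 164.630 mg/L
Dose 2 (80 mg at t=3 h): 80·exp(−0.03014·18) = 46.505 mg/L
Dose 3 (90 mg at t=6 h): 90·exp(−0.03014·15) = 57.269 mg/L
Dose 4 (175 mg at t=9 h): 175·exp(−0.03014·12) = 121.893 mg/L
Dose 5 (90 mg at t=12 h): 90·exp(−0.03014·9) = 68.620 mg/L
Dose 6 (285 mg at t=15 h): 285·exp(−0.03014·6) = 237.857 mg/L
Dose 7 (165 mg at t=18 h): 165·exp(−0.03014·3) = 150.737 mg/L
C(21) = 164.630 + 46.505 + 57.269 + 121.893 + 68.620 + 237.857 + 150.737 = 847.510 mg/L

847.510 mg/L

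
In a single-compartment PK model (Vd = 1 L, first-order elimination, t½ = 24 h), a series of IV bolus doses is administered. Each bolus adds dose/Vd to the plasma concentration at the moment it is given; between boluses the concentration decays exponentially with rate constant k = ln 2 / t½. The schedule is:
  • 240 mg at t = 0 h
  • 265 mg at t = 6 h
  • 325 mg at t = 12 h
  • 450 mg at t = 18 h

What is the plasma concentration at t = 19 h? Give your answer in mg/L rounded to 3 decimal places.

k = ln 2 / 24 = 0.02888 per h
Dose 1 (240 mg at t=0 h): 240·exp(−0.02888·19) = 138.642 mg/L
Dose 2 (265 mg at t=6 h): 265·exp(−0.02888·13) = 182.049 mg/L
Dose 3 (325 mg at t=12 h): 325·exp(−0.02888·7) = 265.511 mg/L
Dose 4 (450 mg at t=18 h): 450·exp(−0.02888·1) = 437.189 mg/L
C(19) = 138.642 + 182.049 + 265.511 + 437.189 = 1023.392 mg/L

1023.392 mg/L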